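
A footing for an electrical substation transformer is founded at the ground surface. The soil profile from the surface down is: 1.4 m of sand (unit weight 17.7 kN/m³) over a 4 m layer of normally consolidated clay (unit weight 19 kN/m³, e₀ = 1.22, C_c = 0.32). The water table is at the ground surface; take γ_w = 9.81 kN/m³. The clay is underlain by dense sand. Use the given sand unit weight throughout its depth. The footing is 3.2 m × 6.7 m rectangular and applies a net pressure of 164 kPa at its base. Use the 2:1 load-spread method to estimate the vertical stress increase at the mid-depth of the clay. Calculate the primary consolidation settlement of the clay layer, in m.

S_c ≈ 0.257 m

Mid-depth of clay below the ground surface: z = 1.4 + 4/2 = 3.4 m.
Total vertical stress at mid-clay: σ_v = 17.7×1.4 + 19×2 = 62.78 kPa.
Pore pressure: u = 9.81×(3.4 − 0) = 33.354 kPa.
Initial effective stress: σ'_0 = σ_v − u = 62.78 − 33.354 = 29.426 kPa.
Stress increase at mid-clay by the 2:1 spreading method:
Δσ = qBL/((B+z)(L+z)) = 164×3.2×6.7/((3.2+3.4)(6.7+3.4)) = 52.748 kPa
Final effective stress: σ'_f = σ'_0 + Δσ = 29.426 + 52.748 = 82.174 kPa.
Normally consolidated clay, so the full stress increment lies on the virgin compression line:
S_c = C_c·H/(1+e₀)·log₁₀(σ'_f/σ'_0) = 0.32×4/(1+1.22)×log₁₀(82.174/29.426)
    = 0.57658 × 0.446 = 0.2572 m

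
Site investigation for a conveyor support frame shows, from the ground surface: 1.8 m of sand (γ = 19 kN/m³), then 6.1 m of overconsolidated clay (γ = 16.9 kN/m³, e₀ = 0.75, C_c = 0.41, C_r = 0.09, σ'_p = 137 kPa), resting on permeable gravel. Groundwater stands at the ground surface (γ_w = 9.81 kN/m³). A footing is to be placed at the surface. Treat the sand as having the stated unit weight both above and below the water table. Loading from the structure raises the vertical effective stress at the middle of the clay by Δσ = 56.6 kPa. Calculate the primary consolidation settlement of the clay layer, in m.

Mid-depth of clay below the ground surface: z = 1.8 + 6.1/2 = 4.85 m.
Total vertical stress at mid-clay: σ_v = 19×1.8 + 16.9×3.05 = 85.745 kPa.
Pore pressure: u = 9.81×(4.85 − 0) = 47.578 kPa.
Initial effective stress: σ'_0 = σ_v − u = 85.745 − 47.578 = 38.167 kPa.
Final effective stress: σ'_f = 38.167 + 56.6 = 94.767 kPa.
σ'_f = 94.767 ≤ σ'_p = 137 kPa, so the clay remains overconsolidated and only the recompression index applies:
S_c = C_r·H/(1+e₀)·log₁₀(σ'_f/σ'_0) = 0.09×6.1/1.75×log₁₀(94.767/38.167)
    = 0.31371 × 0.39497 = 0.1239 m

S_c ≈ 0.124 m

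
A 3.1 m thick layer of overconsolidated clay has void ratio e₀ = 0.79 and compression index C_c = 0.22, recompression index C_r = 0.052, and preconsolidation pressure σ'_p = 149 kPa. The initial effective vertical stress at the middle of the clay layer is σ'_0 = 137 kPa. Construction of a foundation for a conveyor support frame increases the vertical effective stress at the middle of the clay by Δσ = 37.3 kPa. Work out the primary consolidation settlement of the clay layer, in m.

Final effective stress: σ'_f = 137 + 37.3 = 174.3 kPa.
σ'_f = 174.3 > σ'_p = 149 kPa, so the stress path crosses the preconsolidation pressure — recompression up to σ'_p, then virgin compression beyond:
S_c = H/(1+e₀)·[C_r·log₁₀(σ'_p/σ'_0) + C_c·log₁₀(σ'_f/σ'_p)]
    = 3.1/1.79 × [0.052×log₁₀(149/137) + 0.22×log₁₀(174.3/149)]
    = 1.7318 × [0.0018962 + 0.014984] = 0.02923 m

S_c ≈ 0.0292 m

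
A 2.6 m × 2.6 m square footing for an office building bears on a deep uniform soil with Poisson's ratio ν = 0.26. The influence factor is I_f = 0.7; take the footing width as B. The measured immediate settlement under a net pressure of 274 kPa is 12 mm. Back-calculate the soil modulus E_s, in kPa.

S_e = q·B·(1−ν²)/E_s · I_f  ⇒  E_s = q·B·(1−ν²)·I_f / S_e.
E_s = 274 × 2.6 × 0.9324 × 0.7 / 0.012 = 38750 kPa

E_s ≈ 38700 kPa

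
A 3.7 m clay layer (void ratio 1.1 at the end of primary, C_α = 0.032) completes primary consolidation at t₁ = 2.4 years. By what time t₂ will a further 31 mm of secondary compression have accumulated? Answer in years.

S_s = C_α·H/(1+e_p)·log₁₀(t₂/t₁) ⇒ log₁₀(t₂/t₁) = S_s·(1+e_p)/(C_α·H).
log₁₀(t₂/t₁) = 0.031 × (1+1.1) / (0.032×3.7) = 0.5498
t₂ = t₁ × 10^0.5498 = 2.4 × 3.547 = 8.512 years

t₂ ≈ 8.51 years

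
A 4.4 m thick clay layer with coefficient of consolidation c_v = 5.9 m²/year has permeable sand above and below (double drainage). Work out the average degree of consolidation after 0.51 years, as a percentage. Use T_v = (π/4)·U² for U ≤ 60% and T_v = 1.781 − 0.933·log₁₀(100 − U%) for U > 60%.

Drainage path length: H_d = H/2 = 2.2 m (double drainage).
T_v = c_v·t/H_d² = 5.9×0.51/2.2² = 0.62169.
T_v = 0.62169 corresponds to the U > 60% branch:
U = 1 − 10^((1.781 − T_v)/0.933)/100 = 0.8252

U ≈ 82.5 %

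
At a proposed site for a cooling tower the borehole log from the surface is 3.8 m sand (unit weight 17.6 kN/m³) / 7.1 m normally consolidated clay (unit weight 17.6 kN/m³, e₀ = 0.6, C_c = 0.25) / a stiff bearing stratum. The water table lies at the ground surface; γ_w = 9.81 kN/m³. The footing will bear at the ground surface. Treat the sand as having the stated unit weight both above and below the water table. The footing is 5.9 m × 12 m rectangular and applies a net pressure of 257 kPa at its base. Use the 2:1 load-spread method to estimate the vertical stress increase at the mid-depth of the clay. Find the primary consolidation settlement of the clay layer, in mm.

S_c ≈ 388 mm

Mid-depth of clay below the ground surface: z = 3.8 + 7.1/2 = 7.35 m.
Total vertical stress at mid-clay: σ_v = 17.6×3.8 + 17.6×3.55 = 129.36 kPa.
Pore pressure: u = 9.81×(7.35 − 0) = 72.103 kPa.
Initial effective stress: σ'_0 = σ_v − u = 129.36 − 72.103 = 57.257 kPa.
Stress increase at mid-clay by the 2:1 spreading method:
Δσ = qBL/((B+z)(L+z)) = 257×5.9×12/((5.9+7.35)(12+7.35)) = 70.969 kPa
Final effective stress: σ'_f = σ'_0 + Δσ = 57.257 + 70.969 = 128.23 kPa.
Normally consolidated clay, so the full stress increment lies on the virgin compression line:
S_c = C_c·H/(1+e₀)·log₁₀(σ'_f/σ'_0) = 0.25×7.1/(1+0.6)×log₁₀(128.23/57.257)
    = 1.1094 × 0.35016 = 0.3885 m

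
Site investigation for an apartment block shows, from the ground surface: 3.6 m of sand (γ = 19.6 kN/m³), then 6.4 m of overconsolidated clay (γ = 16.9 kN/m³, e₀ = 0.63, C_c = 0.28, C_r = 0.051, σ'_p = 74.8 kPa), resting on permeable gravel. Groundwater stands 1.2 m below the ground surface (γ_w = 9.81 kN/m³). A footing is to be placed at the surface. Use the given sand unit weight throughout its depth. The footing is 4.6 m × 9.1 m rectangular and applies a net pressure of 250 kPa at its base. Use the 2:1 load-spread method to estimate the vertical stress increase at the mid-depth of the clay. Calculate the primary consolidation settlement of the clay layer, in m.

Mid-depth of clay below the ground surface: z = 3.6 + 6.4/2 = 6.8 m.
Total vertical stress at mid-clay: σ_v = 19.6×3.6 + 16.9×3.2 = 124.64 kPa.
Pore pressure: u = 9.81×(6.8 − 1.2) = 54.936 kPa.
Initial effective stress: σ'_0 = σ_v − u = 124.64 − 54.936 = 69.704 kPa.
Stress increase at mid-clay by the 2:1 spreading method:
Δσ = qBL/((B+z)(L+z)) = 250×4.6×9.1/((4.6+6.8)(9.1+6.8)) = 57.735 kPa
Final effective stress: σ'_f = 69.704 + 57.735 = 127.44 kPa.
σ'_f = 127.44 > σ'_p = 74.8 kPa, so the stress path crosses the preconsolidation pressure — recompression up to σ'_p, then virgin compression beyond:
S_c = H/(1+e₀)·[C_r·log₁₀(σ'_p/σ'_0) + C_c·log₁₀(σ'_f/σ'_p)]
    = 6.4/1.63 × [0.051×log₁₀(74.8/69.704) + 0.28×log₁₀(127.44/74.8)]
    = 3.9264 × [0.0015628 + 0.064793] = 0.2605 m

S_c ≈ 0.261 m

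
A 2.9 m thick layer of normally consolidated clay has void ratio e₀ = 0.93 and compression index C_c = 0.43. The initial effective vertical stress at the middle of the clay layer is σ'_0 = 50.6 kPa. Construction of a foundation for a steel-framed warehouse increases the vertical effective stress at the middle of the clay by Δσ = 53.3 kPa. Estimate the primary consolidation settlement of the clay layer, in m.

S_c ≈ 0.202 m

Final effective stress: σ'_f = σ'_0 + Δσ = 50.6 + 53.3 = 103.9 kPa.
Normally consolidated clay, so the full stress increment lies on the virgin compression line:
S_c = C_c·H/(1+e₀)·log₁₀(σ'_f/σ'_0) = 0.43×2.9/(1+0.93)×log₁₀(103.9/50.6)
    = 0.64611 × 0.31247 = 0.2019 m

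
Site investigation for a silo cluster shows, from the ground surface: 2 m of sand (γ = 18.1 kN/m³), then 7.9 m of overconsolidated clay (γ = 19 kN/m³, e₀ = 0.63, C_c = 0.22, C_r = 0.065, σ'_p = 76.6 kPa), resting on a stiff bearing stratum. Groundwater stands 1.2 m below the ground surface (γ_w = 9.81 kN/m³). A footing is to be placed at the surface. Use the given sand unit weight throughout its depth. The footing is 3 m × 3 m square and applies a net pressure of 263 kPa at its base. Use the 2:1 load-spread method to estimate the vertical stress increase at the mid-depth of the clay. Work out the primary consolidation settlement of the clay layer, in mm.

Mid-depth of clay below the ground surface: z = 2 + 7.9/2 = 5.95 m.
Total vertical stress at mid-clay: σ_v = 18.1×2 + 19×3.95 = 111.25 kPa.
Pore pressure: u = 9.81×(5.95 − 1.2) = 46.598 kPa.
Initial effective stress: σ'_0 = σ_v − u = 111.25 − 46.598 = 64.652 kPa.
Stress increase at mid-clay by the 2:1 spreading method:
Δσ = qBL/((B+z)(L+z)) = 263×3×3/((3+5.95)(3+5.95)) = 29.55 kPa
Final effective stress: σ'_f = 64.652 + 29.55 = 94.202 kPa.
σ'_f = 94.202 > σ'_p = 76.6 kPa, so the stress path crosses the preconsolidation pressure — recompression up to σ'_p, then virgin compression beyond:
S_c = H/(1+e₀)·[C_r·log₁₀(σ'_p/σ'_0) + C_c·log₁₀(σ'_f/σ'_p)]
    = 7.9/1.63 × [0.065×log₁₀(76.6/64.652) + 0.22×log₁₀(94.202/76.6)]
    = 4.8466 × [0.004787 + 0.019763] = 0.119 m

S_c ≈ 119 mm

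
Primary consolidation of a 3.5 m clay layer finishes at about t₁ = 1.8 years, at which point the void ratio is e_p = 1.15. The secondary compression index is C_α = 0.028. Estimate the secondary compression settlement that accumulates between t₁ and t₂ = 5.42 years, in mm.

Secondary compression: S_s = C_α·H/(1+e_p)·log₁₀(t₂/t₁)
S_s = 0.028×3.5/(1+1.15)×log₁₀(5.42/1.8)
    = 0.04558 × 0.4787 = 0.02182 m

S_s ≈ 21.8 mm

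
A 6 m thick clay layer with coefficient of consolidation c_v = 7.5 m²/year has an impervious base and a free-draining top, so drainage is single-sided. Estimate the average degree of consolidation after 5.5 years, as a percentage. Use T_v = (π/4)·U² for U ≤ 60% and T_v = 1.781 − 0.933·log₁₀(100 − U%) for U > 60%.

U ≈ 95.2 %

Drainage path length: H_d = H = 6 m (single drainage).
T_v = c_v·t/H_d² = 7.5×5.5/6² = 1.1458.
T_v = 1.1458 corresponds to the U > 60% branch:
U = 1 − 10^((1.781 − T_v)/0.933)/100 = 0.952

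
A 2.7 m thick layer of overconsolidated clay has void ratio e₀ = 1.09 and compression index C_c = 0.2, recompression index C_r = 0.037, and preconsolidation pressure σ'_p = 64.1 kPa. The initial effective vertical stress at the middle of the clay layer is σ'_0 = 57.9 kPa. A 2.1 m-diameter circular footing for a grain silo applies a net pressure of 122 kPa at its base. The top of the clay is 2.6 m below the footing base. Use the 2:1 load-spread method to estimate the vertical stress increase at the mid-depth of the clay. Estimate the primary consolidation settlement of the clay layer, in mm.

S_c ≈ 16.1 mm

Mid-depth of clay below the footing base: z = 2.6 + 2.7/2 = 3.95 m.
Stress increase at mid-clay by the 2:1 spreading method:
Δσ ≈ qD²/(D+z)² = 122×2.1²/(2.1+3.95)² = 14.699 kPa
Final effective stress: σ'_f = 57.9 + 14.699 = 72.599 kPa.
σ'_f = 72.599 > σ'_p = 64.1 kPa, so the stress path crosses the preconsolidation pressure — recompression up to σ'_p, then virgin compression beyond:
S_c = H/(1+e₀)·[C_r·log₁₀(σ'_p/σ'_0) + C_c·log₁₀(σ'_f/σ'_p)]
    = 2.7/2.09 × [0.037×log₁₀(64.1/57.9) + 0.2×log₁₀(72.599/64.1)]
    = 1.2919 × [0.0016346 + 0.010815] = 0.01608 m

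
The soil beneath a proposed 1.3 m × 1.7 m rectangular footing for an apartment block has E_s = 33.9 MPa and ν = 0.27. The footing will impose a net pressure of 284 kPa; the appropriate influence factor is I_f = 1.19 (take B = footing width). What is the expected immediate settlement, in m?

S_e ≈ 0.012 m

Immediate (elastic) settlement: S_e = q·B·(1−ν²)/E_s · I_f.
E_s = 33.9 MPa = 33900 kPa.
S_e = 284 × 1.3 × (1 − 0.27²) / 33900 × 1.19
    = 284 × 1.3 × 0.9271 / 33900 × 1.19
    = 0.01202 m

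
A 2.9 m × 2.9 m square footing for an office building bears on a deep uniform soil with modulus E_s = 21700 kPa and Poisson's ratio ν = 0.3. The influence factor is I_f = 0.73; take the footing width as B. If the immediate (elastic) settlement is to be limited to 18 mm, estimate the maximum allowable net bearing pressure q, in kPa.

q ≈ 203 kPa

S_e = q·B·(1−ν²)/E_s · I_f  ⇒  q = S_e·E_s / (B·(1−ν²)·I_f).
q = 0.018 × 21700 / (2.9 × 0.91 × 0.73) = 202.8 kPa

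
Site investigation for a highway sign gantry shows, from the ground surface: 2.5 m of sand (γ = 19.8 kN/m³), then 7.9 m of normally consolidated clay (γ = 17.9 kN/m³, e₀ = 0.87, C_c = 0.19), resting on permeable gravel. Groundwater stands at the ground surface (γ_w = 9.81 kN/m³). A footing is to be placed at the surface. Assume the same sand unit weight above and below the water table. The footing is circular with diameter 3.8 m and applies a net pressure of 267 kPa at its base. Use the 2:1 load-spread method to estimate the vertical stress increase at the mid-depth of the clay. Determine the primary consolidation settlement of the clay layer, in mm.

S_c ≈ 173 mm

Mid-depth of clay below the ground surface: z = 2.5 + 7.9/2 = 6.45 m.
Total vertical stress at mid-clay: σ_v = 19.8×2.5 + 17.9×3.95 = 120.2 kPa.
Pore pressure: u = 9.81×(6.45 − 0) = 63.275 kPa.
Initial effective stress: σ'_0 = σ_v − u = 120.2 − 63.275 = 56.925 kPa.
Stress increase at mid-clay by the 2:1 spreading method:
Δσ ≈ qD²/(D+z)² = 267×3.8²/(3.8+6.45)² = 36.697 kPa
Final effective stress: σ'_f = σ'_0 + Δσ = 56.925 + 36.697 = 93.622 kPa.
Normally consolidated clay, so the full stress increment lies on the virgin compression line:
S_c = C_c·H/(1+e₀)·log₁₀(σ'_f/σ'_0) = 0.19×7.9/(1+0.87)×log₁₀(93.622/56.925)
    = 0.80267 × 0.21607 = 0.1734 m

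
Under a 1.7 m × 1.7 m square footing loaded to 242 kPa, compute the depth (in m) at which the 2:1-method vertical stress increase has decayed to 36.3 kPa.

z ≈ 2.69 m

2:1 spreading — at depth z the loaded area has grown by z in each plan dimension:
qB²/(B+z)² = Δσ_z ⇒ z = B(√(q/Δσ_z) − 1) = 1.7×(√(242/36.3) − 1) = 2.689 m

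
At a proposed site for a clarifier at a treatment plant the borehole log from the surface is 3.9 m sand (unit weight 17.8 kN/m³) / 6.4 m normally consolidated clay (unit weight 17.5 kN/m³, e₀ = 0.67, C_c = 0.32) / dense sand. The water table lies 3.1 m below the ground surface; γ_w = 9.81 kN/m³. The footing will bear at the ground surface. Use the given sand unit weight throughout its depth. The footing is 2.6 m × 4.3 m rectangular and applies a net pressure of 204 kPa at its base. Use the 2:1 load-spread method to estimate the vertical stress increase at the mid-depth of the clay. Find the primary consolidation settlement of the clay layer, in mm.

S_c ≈ 114 mm

Mid-depth of clay below the ground surface: z = 3.9 + 6.4/2 = 7.1 m.
Total vertical stress at mid-clay: σ_v = 17.8×3.9 + 17.5×3.2 = 125.42 kPa.
Pore pressure: u = 9.81×(7.1 − 3.1) = 39.24 kPa.
Initial effective stress: σ'_0 = σ_v − u = 125.42 − 39.24 = 86.18 kPa.
Stress increase at mid-clay by the 2:1 spreading method:
Δσ = qBL/((B+z)(L+z)) = 204×2.6×4.3/((2.6+7.1)(4.3+7.1)) = 20.625 kPa
Final effective stress: σ'_f = σ'_0 + Δσ = 86.18 + 20.625 = 106.81 kPa.
Normally consolidated clay, so the full stress increment lies on the virgin compression line:
S_c = C_c·H/(1+e₀)·log₁₀(σ'_f/σ'_0) = 0.32×6.4/(1+0.67)×log₁₀(106.81/86.18)
    = 1.2263 × 0.093205 = 0.1143 m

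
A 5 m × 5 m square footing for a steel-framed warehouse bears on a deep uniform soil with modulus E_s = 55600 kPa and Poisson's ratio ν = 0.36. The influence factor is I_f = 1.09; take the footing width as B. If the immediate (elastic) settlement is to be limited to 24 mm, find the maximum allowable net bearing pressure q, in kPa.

q ≈ 281 kPa

S_e = q·B·(1−ν²)/E_s · I_f  ⇒  q = S_e·E_s / (B·(1−ν²)·I_f).
q = 0.024 × 55600 / (5 × 0.8704 × 1.09) = 281.3 kPa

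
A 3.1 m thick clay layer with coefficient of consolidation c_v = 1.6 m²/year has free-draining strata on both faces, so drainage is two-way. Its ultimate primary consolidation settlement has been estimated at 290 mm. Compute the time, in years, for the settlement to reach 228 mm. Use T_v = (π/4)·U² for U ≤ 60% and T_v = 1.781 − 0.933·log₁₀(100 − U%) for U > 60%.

Drainage path length: H_d = H/2 = 1.55 m (double drainage).
U = S(t)/S_ult = 228/290 = 0.7862.
U > 60%: T_v = 1.781 − 0.933·log₁₀(100 − 78.621) = 0.54012.
t = T_v·H_d²/c_v = 0.54012×1.55²/1.6 = 0.811 years.

t ≈ 0.811 years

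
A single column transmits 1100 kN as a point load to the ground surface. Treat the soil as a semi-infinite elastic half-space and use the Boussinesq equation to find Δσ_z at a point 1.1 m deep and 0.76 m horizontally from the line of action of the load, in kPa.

Δσ_z ≈ 164 kPa

Boussinesq vertical stress below a point load on an elastic half-space:
Δσ_z = 3P/(2πz²) · [1 + (r/z)²]^(−5/2)
r/z = 0.76/1.1 = 0.69091; [1+(r/z)²]^(−5/2) = 0.37695.
Δσ_z = 3×1100/(2π×1.1²) × 0.37695 = 434.06 × 0.37695 = 163.6 kPa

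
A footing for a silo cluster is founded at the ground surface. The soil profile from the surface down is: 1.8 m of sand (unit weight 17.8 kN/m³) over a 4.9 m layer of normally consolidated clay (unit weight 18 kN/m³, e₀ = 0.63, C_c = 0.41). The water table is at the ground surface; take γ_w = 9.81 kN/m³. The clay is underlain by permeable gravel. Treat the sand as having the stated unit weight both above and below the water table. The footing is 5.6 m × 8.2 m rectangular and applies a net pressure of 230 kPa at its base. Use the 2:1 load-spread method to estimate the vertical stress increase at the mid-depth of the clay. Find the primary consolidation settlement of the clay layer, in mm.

S_c ≈ 671 mm

Mid-depth of clay below the ground surface: z = 1.8 + 4.9/2 = 4.25 m.
Total vertical stress at mid-clay: σ_v = 17.8×1.8 + 18×2.45 = 76.14 kPa.
Pore pressure: u = 9.81×(4.25 − 0) = 41.693 kPa.
Initial effective stress: σ'_0 = σ_v − u = 76.14 − 41.693 = 34.447 kPa.
Stress increase at mid-clay by the 2:1 spreading method:
Δσ = qBL/((B+z)(L+z)) = 230×5.6×8.2/((5.6+4.25)(8.2+4.25)) = 86.124 kPa
Final effective stress: σ'_f = σ'_0 + Δσ = 34.447 + 86.124 = 120.57 kPa.
Normally consolidated clay, so the full stress increment lies on the virgin compression line:
S_c = C_c·H/(1+e₀)·log₁₀(σ'_f/σ'_0) = 0.41×4.9/(1+0.63)×log₁₀(120.57/34.447)
    = 1.2325 × 0.54409 = 0.6706 m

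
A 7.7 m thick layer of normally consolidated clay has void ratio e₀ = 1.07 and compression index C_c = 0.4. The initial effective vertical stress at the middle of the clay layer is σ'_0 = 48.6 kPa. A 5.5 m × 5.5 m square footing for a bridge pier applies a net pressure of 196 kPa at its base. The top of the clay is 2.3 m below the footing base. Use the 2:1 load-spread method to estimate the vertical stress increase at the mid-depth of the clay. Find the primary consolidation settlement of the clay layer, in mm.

S_c ≈ 414 mm

Mid-depth of clay below the footing base: z = 2.3 + 7.7/2 = 6.15 m.
Stress increase at mid-clay by the 2:1 spreading method:
Δσ = qBL/((B+z)(L+z)) = 196×5.5×5.5/((5.5+6.15)(5.5+6.15)) = 43.685 kPa
Final effective stress: σ'_f = σ'_0 + Δσ = 48.6 + 43.685 = 92.285 kPa.
Normally consolidated clay, so the full stress increment lies on the virgin compression line:
S_c = C_c·H/(1+e₀)·log₁₀(σ'_f/σ'_0) = 0.4×7.7/(1+1.07)×log₁₀(92.285/48.6)
    = 1.4879 × 0.27849 = 0.4144 m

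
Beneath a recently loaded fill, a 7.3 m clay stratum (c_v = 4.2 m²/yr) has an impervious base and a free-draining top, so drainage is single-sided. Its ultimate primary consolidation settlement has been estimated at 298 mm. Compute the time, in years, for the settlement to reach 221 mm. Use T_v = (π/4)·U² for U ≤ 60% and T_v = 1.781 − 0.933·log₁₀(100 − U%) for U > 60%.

t ≈ 5.88 years

Drainage path length: H_d = H = 7.3 m (single drainage).
U = S(t)/S_ult = 221/298 = 0.7416.
U > 60%: T_v = 1.781 − 0.933·log₁₀(100 − 74.161) = 0.46335.
t = T_v·H_d²/c_v = 0.46335×7.3²/4.2 = 5.879 years.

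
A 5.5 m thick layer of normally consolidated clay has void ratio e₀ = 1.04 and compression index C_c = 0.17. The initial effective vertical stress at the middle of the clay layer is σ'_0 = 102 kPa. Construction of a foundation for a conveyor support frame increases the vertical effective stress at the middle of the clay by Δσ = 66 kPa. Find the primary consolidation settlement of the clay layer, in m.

Final effective stress: σ'_f = σ'_0 + Δσ = 102 + 66 = 168 kPa.
Normally consolidated clay, so the full stress increment lies on the virgin compression line:
S_c = C_c·H/(1+e₀)·log₁₀(σ'_f/σ'_0) = 0.17×5.5/(1+1.04)×log₁₀(168/102)
    = 0.45833 × 0.21671 = 0.09932 m

S_c ≈ 0.0993 m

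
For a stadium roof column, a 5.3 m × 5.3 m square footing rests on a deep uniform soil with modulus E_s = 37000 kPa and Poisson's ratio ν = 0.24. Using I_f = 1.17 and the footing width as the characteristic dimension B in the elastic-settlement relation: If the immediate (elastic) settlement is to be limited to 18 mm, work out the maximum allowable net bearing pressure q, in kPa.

S_e = q·B·(1−ν²)/E_s · I_f  ⇒  q = S_e·E_s / (B·(1−ν²)·I_f).
q = 0.018 × 37000 / (5.3 × 0.9424 × 1.17) = 114 kPa

q ≈ 114 kPa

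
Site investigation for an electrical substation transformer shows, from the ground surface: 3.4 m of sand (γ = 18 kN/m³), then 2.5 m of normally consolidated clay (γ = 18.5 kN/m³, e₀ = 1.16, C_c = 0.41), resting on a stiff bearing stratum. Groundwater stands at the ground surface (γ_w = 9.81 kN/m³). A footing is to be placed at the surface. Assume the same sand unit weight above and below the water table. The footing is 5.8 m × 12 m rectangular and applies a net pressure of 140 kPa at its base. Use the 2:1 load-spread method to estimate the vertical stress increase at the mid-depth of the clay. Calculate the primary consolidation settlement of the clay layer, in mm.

S_c ≈ 184 mm

Mid-depth of clay below the ground surface: z = 3.4 + 2.5/2 = 4.65 m.
Total vertical stress at mid-clay: σ_v = 18×3.4 + 18.5×1.25 = 84.325 kPa.
Pore pressure: u = 9.81×(4.65 − 0) = 45.617 kPa.
Initial effective stress: σ'_0 = σ_v − u = 84.325 − 45.617 = 38.708 kPa.
Stress increase at mid-clay by the 2:1 spreading method:
Δσ = qBL/((B+z)(L+z)) = 140×5.8×12/((5.8+4.65)(12+4.65)) = 56.002 kPa
Final effective stress: σ'_f = σ'_0 + Δσ = 38.708 + 56.002 = 94.71 kPa.
Normally consolidated clay, so the full stress increment lies on the virgin compression line:
S_c = C_c·H/(1+e₀)·log₁₀(σ'_f/σ'_0) = 0.41×2.5/(1+1.16)×log₁₀(94.71/38.708)
    = 0.47454 × 0.3886 = 0.1844 m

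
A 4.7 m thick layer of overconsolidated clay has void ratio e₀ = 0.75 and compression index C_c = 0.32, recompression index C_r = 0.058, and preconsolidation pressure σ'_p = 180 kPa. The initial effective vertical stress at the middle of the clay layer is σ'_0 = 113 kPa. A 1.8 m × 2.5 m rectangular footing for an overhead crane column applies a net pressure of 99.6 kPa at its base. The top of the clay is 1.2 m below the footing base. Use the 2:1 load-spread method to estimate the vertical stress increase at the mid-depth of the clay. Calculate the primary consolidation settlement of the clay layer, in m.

S_c ≈ 0.00782 m

Mid-depth of clay below the footing base: z = 1.2 + 4.7/2 = 3.55 m.
Stress increase at mid-clay by the 2:1 spreading method:
Δσ = qBL/((B+z)(L+z)) = 99.6×1.8×2.5/((1.8+3.55)(2.5+3.55)) = 13.847 kPa
Final effective stress: σ'_f = 113 + 13.847 = 126.85 kPa.
σ'_f = 126.85 ≤ σ'_p = 180 kPa, so the clay remains overconsolidated and only the recompression index applies:
S_c = C_r·H/(1+e₀)·log₁₀(σ'_f/σ'_0) = 0.058×4.7/1.75×log₁₀(126.85/113)
    = 0.15577 × 0.050212 = 0.007822 m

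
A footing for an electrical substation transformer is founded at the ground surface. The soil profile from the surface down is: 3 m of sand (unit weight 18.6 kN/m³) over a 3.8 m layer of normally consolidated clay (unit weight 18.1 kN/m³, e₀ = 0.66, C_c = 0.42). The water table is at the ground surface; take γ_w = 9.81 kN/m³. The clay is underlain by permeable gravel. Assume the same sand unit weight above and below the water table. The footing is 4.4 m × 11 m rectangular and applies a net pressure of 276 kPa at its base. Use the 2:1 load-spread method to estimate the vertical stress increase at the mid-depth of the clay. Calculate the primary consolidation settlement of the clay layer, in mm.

S_c ≈ 478 mm

Mid-depth of clay below the ground surface: z = 3 + 3.8/2 = 4.9 m.
Total vertical stress at mid-clay: σ_v = 18.6×3 + 18.1×1.9 = 90.19 kPa.
Pore pressure: u = 9.81×(4.9 − 0) = 48.069 kPa.
Initial effective stress: σ'_0 = σ_v − u = 90.19 − 48.069 = 42.121 kPa.
Stress increase at mid-clay by the 2:1 spreading method:
Δσ = qBL/((B+z)(L+z)) = 276×4.4×11/((4.4+4.9)(11+4.9)) = 90.339 kPa
Final effective stress: σ'_f = σ'_0 + Δσ = 42.121 + 90.339 = 132.46 kPa.
Normally consolidated clay, so the full stress increment lies on the virgin compression line:
S_c = C_c·H/(1+e₀)·log₁₀(σ'_f/σ'_0) = 0.42×3.8/(1+0.66)×log₁₀(132.46/42.121)
    = 0.96145 × 0.49759 = 0.4784 m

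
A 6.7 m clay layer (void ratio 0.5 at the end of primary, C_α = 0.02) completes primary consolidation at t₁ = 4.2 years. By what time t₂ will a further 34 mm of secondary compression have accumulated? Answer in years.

t₂ ≈ 10.1 years

S_s = C_α·H/(1+e_p)·log₁₀(t₂/t₁) ⇒ log₁₀(t₂/t₁) = S_s·(1+e_p)/(C_α·H).
log₁₀(t₂/t₁) = 0.034 × (1+0.5) / (0.02×6.7) = 0.3806
t₂ = t₁ × 10^0.3806 = 4.2 × 2.402 = 10.09 years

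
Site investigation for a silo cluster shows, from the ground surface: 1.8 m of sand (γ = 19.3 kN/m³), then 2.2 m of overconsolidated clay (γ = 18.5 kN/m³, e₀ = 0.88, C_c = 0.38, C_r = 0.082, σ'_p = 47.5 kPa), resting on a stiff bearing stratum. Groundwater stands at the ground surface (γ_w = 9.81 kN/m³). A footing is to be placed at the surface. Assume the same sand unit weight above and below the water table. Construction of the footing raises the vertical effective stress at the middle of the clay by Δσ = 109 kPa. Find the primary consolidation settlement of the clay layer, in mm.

Mid-depth of clay below the ground surface: z = 1.8 + 2.2/2 = 2.9 m.
Total vertical stress at mid-clay: σ_v = 19.3×1.8 + 18.5×1.1 = 55.09 kPa.
Pore pressure: u = 9.81×(2.9 − 0) = 28.449 kPa.
Initial effective stress: σ'_0 = σ_v − u = 55.09 − 28.449 = 26.641 kPa.
Final effective stress: σ'_f = 26.641 + 109 = 135.64 kPa.
σ'_f = 135.64 > σ'_p = 47.5 kPa, so the stress path crosses the preconsolidation pressure — recompression up to σ'_p, then virgin compression beyond:
S_c = H/(1+e₀)·[C_r·log₁₀(σ'_p/σ'_0) + C_c·log₁₀(σ'_f/σ'_p)]
    = 2.2/1.88 × [0.082×log₁₀(47.5/26.641) + 0.38×log₁₀(135.64/47.5)]
    = 1.1702 × [0.020594 + 0.17316] = 0.2267 m

S_c ≈ 227 mm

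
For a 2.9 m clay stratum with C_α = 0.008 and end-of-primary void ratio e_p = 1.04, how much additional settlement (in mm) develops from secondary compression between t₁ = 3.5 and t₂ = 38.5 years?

S_s ≈ 11.8 mm

Secondary compression: S_s = C_α·H/(1+e_p)·log₁₀(t₂/t₁)
S_s = 0.008×2.9/(1+1.04)×log₁₀(38.5/3.5)
    = 0.01137 × 1.041 = 0.01184 m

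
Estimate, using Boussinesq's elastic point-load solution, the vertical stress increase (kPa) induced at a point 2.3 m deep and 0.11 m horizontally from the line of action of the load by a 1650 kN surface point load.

Boussinesq vertical stress below a point load on an elastic half-space:
Δσ_z = 3P/(2πz²) · [1 + (r/z)²]^(−5/2)
r/z = 0.11/2.3 = 0.047826; [1+(r/z)²]^(−5/2) = 0.9943.
Δσ_z = 3×1650/(2π×2.3²) × 0.9943 = 148.93 × 0.9943 = 148.1 kPa

Δσ_z ≈ 148 kPa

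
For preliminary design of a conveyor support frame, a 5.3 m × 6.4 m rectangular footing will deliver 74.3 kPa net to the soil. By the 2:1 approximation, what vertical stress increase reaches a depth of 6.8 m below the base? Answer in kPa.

By the 2:1 method the load spreads at 1 horizontal : 2 vertical, so at depth z the loaded area has grown by z in each plan dimension:
Δσ = qBL/((B+z)(L+z)) = 74.3×5.3×6.4/((5.3+6.8)(6.4+6.8)) = 15.779 kPa

Δσ_z ≈ 15.8 kPa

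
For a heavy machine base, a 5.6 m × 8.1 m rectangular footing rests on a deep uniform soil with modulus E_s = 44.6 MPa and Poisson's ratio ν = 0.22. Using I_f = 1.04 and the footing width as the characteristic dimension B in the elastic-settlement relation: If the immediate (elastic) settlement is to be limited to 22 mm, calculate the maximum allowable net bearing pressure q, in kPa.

E_s = 44.6 MPa = 44600 kPa.
S_e = q·B·(1−ν²)/E_s · I_f  ⇒  q = S_e·E_s / (B·(1−ν²)·I_f).
q = 0.022 × 44600 / (5.6 × 0.9516 × 1.04) = 177 kPa

q ≈ 177 kPa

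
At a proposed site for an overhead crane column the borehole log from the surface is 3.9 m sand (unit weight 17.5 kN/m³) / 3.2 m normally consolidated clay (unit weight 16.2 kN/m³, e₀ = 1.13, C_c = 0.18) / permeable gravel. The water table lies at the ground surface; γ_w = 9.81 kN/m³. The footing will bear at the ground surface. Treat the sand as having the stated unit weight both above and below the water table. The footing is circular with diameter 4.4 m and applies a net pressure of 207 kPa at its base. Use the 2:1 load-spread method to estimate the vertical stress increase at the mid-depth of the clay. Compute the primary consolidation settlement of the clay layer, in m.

S_c ≈ 0.0824 m

Mid-depth of clay below the ground surface: z = 3.9 + 3.2/2 = 5.5 m.
Total vertical stress at mid-clay: σ_v = 17.5×3.9 + 16.2×1.6 = 94.17 kPa.
Pore pressure: u = 9.81×(5.5 − 0) = 53.955 kPa.
Initial effective stress: σ'_0 = σ_v − u = 94.17 − 53.955 = 40.215 kPa.
Stress increase at mid-clay by the 2:1 spreading method:
Δσ ≈ qD²/(D+z)² = 207×4.4²/(4.4+5.5)² = 40.889 kPa
Final effective stress: σ'_f = σ'_0 + Δσ = 40.215 + 40.889 = 81.104 kPa.
Normally consolidated clay, so the full stress increment lies on the virgin compression line:
S_c = C_c·H/(1+e₀)·log₁₀(σ'_f/σ'_0) = 0.18×3.2/(1+1.13)×log₁₀(81.104/40.215)
    = 0.27042 × 0.30465 = 0.08238 m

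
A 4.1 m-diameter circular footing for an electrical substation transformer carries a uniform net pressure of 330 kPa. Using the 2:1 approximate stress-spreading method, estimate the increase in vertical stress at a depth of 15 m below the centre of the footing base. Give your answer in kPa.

Δσ_z ≈ 15.2 kPa

By the 2:1 method the load spreads at 1 horizontal : 2 vertical, so at depth z the loaded area has grown by z in each plan dimension:
Δσ ≈ qD²/(D+z)² = 330×4.1²/(4.1+15)² = 15.206 kPa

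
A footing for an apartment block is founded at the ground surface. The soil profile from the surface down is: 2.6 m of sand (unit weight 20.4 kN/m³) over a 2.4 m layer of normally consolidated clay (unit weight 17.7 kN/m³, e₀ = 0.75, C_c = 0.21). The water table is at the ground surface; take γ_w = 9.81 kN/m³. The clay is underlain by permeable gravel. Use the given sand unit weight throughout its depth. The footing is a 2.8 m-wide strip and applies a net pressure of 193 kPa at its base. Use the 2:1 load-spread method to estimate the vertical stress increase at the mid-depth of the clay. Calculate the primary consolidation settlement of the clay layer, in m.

S_c ≈ 0.146 m

Mid-depth of clay below the ground surface: z = 2.6 + 2.4/2 = 3.8 m.
Total vertical stress at mid-clay: σ_v = 20.4×2.6 + 17.7×1.2 = 74.28 kPa.
Pore pressure: u = 9.81×(3.8 − 0) = 37.278 kPa.
Initial effective stress: σ'_0 = σ_v − u = 74.28 − 37.278 = 37.002 kPa.
Stress increase at mid-clay by the 2:1 spreading method:
Δσ = qB/(B+z) = 193×2.8/(2.8+3.8) = 81.879 kPa
Final effective stress: σ'_f = σ'_0 + Δσ = 37.002 + 81.879 = 118.88 kPa.
Normally consolidated clay, so the full stress increment lies on the virgin compression line:
S_c = C_c·H/(1+e₀)·log₁₀(σ'_f/σ'_0) = 0.21×2.4/(1+0.75)×log₁₀(118.88/37.002)
    = 0.288 × 0.50688 = 0.146 m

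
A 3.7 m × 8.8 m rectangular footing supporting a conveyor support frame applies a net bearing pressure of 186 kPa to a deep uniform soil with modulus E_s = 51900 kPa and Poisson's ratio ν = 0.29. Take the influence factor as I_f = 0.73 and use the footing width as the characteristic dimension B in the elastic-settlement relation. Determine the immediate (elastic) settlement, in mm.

Immediate (elastic) settlement: S_e = q·B·(1−ν²)/E_s · I_f.
S_e = 186 × 3.7 × (1 − 0.29²) / 51900 × 0.73
    = 186 × 3.7 × 0.9159 / 51900 × 0.73
    = 0.008866 m = 8.866 mm

S_e ≈ 8.87 mm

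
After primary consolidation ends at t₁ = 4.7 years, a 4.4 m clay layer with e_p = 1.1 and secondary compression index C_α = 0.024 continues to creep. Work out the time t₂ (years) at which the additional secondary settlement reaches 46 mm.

t₂ ≈ 38.6 years

S_s = C_α·H/(1+e_p)·log₁₀(t₂/t₁) ⇒ log₁₀(t₂/t₁) = S_s·(1+e_p)/(C_α·H).
log₁₀(t₂/t₁) = 0.046 × (1+1.1) / (0.024×4.4) = 0.9148
t₂ = t₁ × 10^0.9148 = 4.7 × 8.218 = 38.63 years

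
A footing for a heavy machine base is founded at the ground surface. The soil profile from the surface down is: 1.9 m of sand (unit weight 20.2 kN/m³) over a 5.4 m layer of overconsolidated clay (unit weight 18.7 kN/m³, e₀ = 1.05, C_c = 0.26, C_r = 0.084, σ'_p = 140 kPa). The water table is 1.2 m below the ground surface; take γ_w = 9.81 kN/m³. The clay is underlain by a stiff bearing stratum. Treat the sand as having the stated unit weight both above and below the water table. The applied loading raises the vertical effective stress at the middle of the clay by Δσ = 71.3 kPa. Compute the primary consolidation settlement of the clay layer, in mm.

Mid-depth of clay below the ground surface: z = 1.9 + 5.4/2 = 4.6 m.
Total vertical stress at mid-clay: σ_v = 20.2×1.9 + 18.7×2.7 = 88.87 kPa.
Pore pressure: u = 9.81×(4.6 − 1.2) = 33.354 kPa.
Initial effective stress: σ'_0 = σ_v − u = 88.87 − 33.354 = 55.516 kPa.
Final effective stress: σ'_f = 55.516 + 71.3 = 126.82 kPa.
σ'_f = 126.82 ≤ σ'_p = 140 kPa, so the clay remains overconsolidated and only the recompression index applies:
S_c = C_r·H/(1+e₀)·log₁₀(σ'_f/σ'_0) = 0.084×5.4/2.05×log₁₀(126.82/55.516)
    = 0.22126 × 0.35877 = 0.07938 m

S_c ≈ 79.4 mm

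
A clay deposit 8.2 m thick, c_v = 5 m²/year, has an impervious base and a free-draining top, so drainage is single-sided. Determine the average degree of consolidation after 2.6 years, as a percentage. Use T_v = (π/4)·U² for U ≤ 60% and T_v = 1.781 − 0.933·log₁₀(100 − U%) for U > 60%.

Drainage path length: H_d = H = 8.2 m (single drainage).
T_v = c_v·t/H_d² = 5×2.6/8.2² = 0.19334.
T_v = 0.19334 corresponds to the U ≤ 60% branch:
U = √(4T_v/π) = 0.4962

U ≈ 49.6 %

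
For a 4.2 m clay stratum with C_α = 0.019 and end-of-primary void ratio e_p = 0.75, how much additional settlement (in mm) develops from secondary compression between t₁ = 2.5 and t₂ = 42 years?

S_s ≈ 55.9 mm

Secondary compression: S_s = C_α·H/(1+e_p)·log₁₀(t₂/t₁)
S_s = 0.019×4.2/(1+0.75)×log₁₀(42/2.5)
    = 0.0456 × 1.225 = 0.05587 m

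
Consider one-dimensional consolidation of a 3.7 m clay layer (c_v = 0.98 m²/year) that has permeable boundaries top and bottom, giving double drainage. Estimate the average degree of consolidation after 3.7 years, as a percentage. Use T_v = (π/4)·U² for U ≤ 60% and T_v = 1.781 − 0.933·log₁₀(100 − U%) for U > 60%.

U ≈ 94.1 %

Drainage path length: H_d = H/2 = 1.85 m (double drainage).
T_v = c_v·t/H_d² = 0.98×3.7/1.85² = 1.0595.
T_v = 1.0595 corresponds to the U > 60% branch:
U = 1 − 10^((1.781 − T_v)/0.933)/100 = 0.9407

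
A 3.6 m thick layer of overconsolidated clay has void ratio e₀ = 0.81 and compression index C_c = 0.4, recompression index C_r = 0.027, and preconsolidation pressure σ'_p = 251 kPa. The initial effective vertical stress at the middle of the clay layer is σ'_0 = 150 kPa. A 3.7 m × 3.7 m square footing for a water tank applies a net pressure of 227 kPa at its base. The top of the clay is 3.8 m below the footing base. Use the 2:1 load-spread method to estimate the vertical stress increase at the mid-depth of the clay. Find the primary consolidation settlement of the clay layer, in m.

S_c ≈ 0.00501 m

Mid-depth of clay below the footing base: z = 3.8 + 3.6/2 = 5.6 m.
Stress increase at mid-clay by the 2:1 spreading method:
Δσ = qBL/((B+z)(L+z)) = 227×3.7×3.7/((3.7+5.6)(3.7+5.6)) = 35.931 kPa
Final effective stress: σ'_f = 150 + 35.931 = 185.93 kPa.
σ'_f = 185.93 ≤ σ'_p = 251 kPa, so the clay remains overconsolidated and only the recompression index applies:
S_c = C_r·H/(1+e₀)·log₁₀(σ'_f/σ'_0) = 0.027×3.6/1.81×log₁₀(185.93/150)
    = 0.053703 × 0.093258 = 0.005008 m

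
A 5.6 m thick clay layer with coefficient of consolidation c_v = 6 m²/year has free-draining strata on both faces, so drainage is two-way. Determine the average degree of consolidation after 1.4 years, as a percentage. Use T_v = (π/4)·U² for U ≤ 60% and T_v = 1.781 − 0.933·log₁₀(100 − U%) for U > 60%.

U ≈ 94.2 %

Drainage path length: H_d = H/2 = 2.8 m (double drainage).
T_v = c_v·t/H_d² = 6×1.4/2.8² = 1.0714.
T_v = 1.0714 corresponds to the U > 60% branch:
U = 1 − 10^((1.781 − T_v)/0.933)/100 = 0.9424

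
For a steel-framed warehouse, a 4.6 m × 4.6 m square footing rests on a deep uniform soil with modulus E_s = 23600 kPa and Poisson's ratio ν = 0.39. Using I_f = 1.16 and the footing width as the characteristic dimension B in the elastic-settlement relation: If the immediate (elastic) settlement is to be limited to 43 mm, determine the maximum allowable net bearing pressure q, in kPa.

S_e = q·B·(1−ν²)/E_s · I_f  ⇒  q = S_e·E_s / (B·(1−ν²)·I_f).
q = 0.043 × 23600 / (4.6 × 0.8479 × 1.16) = 224.3 kPa

q ≈ 224 kPa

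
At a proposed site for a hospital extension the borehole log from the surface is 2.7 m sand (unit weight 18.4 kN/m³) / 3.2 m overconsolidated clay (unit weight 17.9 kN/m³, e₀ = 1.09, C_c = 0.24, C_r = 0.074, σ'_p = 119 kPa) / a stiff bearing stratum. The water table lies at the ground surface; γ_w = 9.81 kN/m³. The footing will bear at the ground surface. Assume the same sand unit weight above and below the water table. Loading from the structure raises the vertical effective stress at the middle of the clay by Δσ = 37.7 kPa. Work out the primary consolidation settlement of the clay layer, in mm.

Mid-depth of clay below the ground surface: z = 2.7 + 3.2/2 = 4.3 m.
Total vertical stress at mid-clay: σ_v = 18.4×2.7 + 17.9×1.6 = 78.32 kPa.
Pore pressure: u = 9.81×(4.3 − 0) = 42.183 kPa.
Initial effective stress: σ'_0 = σ_v − u = 78.32 − 42.183 = 36.137 kPa.
Final effective stress: σ'_f = 36.137 + 37.7 = 73.837 kPa.
σ'_f = 73.837 ≤ σ'_p = 119 kPa, so the clay remains overconsolidated and only the recompression index applies:
S_c = C_r·H/(1+e₀)·log₁₀(σ'_f/σ'_0) = 0.074×3.2/2.09×log₁₀(73.837/36.137)
    = 0.1133 × 0.31032 = 0.03516 m

S_c ≈ 35.2 mm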